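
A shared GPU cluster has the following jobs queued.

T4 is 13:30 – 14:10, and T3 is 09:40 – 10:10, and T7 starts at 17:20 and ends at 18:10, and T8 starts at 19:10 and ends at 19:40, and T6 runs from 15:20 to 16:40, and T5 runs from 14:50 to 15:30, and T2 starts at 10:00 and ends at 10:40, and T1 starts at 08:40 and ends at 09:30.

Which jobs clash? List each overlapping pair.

T2 & T3, T5 & T6

Sorted by start: T1, T3, T2, T4, T5, T6, T7, T8.
T3 starts after T1 ends, so T1 has no further overlaps.
T2 starts before T3 ends → T3 and T2 overlap.
T4 starts after T3 ends, so T3 has no further overlaps.
T4 starts after T2 ends, so T2 has no further overlaps.
T5 starts after T4 ends, so T4 has no further overlaps.
T6 starts before T5 ends → T5 and T6 overlap.
T7 starts after T5 ends, so T5 has no further overlaps.
T7 starts after T6 ends, so T6 has no further overlaps.
T8 starts after T7 ends.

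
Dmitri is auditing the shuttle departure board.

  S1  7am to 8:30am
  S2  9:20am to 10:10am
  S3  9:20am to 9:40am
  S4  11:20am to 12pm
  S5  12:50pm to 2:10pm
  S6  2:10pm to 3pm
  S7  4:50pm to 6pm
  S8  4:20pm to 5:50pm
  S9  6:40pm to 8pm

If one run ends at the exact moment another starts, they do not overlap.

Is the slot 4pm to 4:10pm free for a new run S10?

Yes — the slot is free

S1: ends 8:30am at or before S10 starts 4pm → clear.
S2: ends 10:10am at or before S10 starts 4pm → clear.
S3: ends 9:40am at or before S10 starts 4pm → clear.
S4: ends 12pm at or before S10 starts 4pm → clear.
S5: ends 2:10pm at or before S10 starts 4pm → clear.
S6: ends 3pm at or before S10 starts 4pm → clear.
S8: starts 4:20pm at or after S10 ends 4:10pm → clear.
S7: starts 4:50pm at or after S10 ends 4:10pm → clear.
S9: starts 6:40pm at or after S10 ends 4:10pm → clear.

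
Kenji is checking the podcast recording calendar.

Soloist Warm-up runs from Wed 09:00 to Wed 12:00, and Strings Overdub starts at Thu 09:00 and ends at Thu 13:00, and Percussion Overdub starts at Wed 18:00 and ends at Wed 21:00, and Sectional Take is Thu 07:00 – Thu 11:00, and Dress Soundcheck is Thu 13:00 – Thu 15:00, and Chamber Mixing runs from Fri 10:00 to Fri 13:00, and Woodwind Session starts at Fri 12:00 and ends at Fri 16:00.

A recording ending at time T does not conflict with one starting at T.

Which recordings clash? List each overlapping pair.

Chamber Mixing & Woodwind Session, Sectional Take & Strings Overdub

Sorted by start: Soloist Warm-up, Percussion Overdub, Sectional Take, Strings Overdub, Dress Soundcheck, Chamber Mixing, Woodwind Session.
Percussion Overdub starts after Soloist Warm-up ends; Soloist Warm-up is clear from here.
Sectional Take starts after Percussion Overdub ends; Percussion Overdub is clear from here.
Strings Overdub starts before Sectional Take ends → Sectional Take and Strings Overdub overlap.
Dress Soundcheck starts after Sectional Take ends; Sectional Take is clear from here.
Dress Soundcheck starts exactly when Strings Overdub ends (back-to-back, no overlap); Strings Overdub is clear from here.
Chamber Mixing starts after Dress Soundcheck ends; Dress Soundcheck is clear from here.
Woodwind Session starts before Chamber Mixing ends → Chamber Mixing and Woodwind Session overlap.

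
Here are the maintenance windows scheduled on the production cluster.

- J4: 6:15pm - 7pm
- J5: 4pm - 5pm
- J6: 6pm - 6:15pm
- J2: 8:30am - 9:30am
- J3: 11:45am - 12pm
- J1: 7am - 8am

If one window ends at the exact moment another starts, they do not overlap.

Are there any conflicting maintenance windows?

Sorted by start: J1, J2, J3, J5, J6, J4.
J2 starts after J1 ends; J1 is clear from here.
J3 starts after J2 ends; J2 is clear from here.
J5 starts after J3 ends; J3 is clear from here.
J6 starts after J5 ends; J5 is clear from here.
J4 starts exactly when J6 ends (back-to-back, no overlap).
Every pair is clear; the schedule has no overlaps.

No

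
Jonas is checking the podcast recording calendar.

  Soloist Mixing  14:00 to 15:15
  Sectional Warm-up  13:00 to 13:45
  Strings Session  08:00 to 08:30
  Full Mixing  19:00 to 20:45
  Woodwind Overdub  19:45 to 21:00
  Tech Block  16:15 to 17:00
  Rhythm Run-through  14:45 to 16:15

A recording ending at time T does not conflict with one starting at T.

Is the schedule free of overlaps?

Two intervals overlap when each starts before the other ends.
Sorted by start: Strings Session, Sectional Warm-up, Soloist Mixing, Rhythm Run-through, Tech Block, Full Mixing, Woodwind Overdub.
Sectional Warm-up starts after Strings Session ends — done with Strings Session.
Soloist Mixing starts after Sectional Warm-up ends — done with Sectional Warm-up.
Rhythm Run-through starts before Soloist Mixing ends → Soloist Mixing and Rhythm Run-through overlap.
That's a conflict, so the schedule is not conflict-free.

No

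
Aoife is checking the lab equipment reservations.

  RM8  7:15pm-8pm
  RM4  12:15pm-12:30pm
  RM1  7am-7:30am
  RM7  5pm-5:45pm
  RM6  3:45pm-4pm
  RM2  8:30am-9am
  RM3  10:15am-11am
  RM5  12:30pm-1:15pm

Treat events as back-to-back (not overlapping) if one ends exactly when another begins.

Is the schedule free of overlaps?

Yes

Sorted by start: RM1, RM2, RM3, RM4, RM5, RM6, RM7, RM8.
RM2 starts after RM1 ends — done with RM1.
RM3 starts after RM2 ends — done with RM2.
RM4 starts after RM3 ends — done with RM3.
RM5 starts exactly when RM4 ends (back-to-back, no overlap) — done with RM4.
RM6 starts after RM5 ends — done with RM5.
RM7 starts after RM6 ends — done with RM6.
RM8 starts after RM7 ends.
Every pair is clear; the schedule has no overlaps.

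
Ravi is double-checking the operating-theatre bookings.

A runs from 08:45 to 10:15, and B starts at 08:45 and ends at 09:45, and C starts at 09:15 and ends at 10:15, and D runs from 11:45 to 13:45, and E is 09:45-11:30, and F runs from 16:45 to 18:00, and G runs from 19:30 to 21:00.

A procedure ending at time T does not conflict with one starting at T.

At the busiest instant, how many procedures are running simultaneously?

Sweep the timeline, counting +1 at each start and −1 at each end (ends before starts at a tie):
08:45 start A → 1
08:45 start B → 2
09:15 start C → 3
09:45 end B → 2
09:45 start E → 3
10:15 end A → 2
10:15 end C → 1
11:30 end E → 0
11:45 start D → 1
13:45 end D → 0
16:45 start F → 1
18:00 end F → 0
19:30 start G → 1
21:00 end G → 0
Peak is 3, at 09:15 (A, B, C).

3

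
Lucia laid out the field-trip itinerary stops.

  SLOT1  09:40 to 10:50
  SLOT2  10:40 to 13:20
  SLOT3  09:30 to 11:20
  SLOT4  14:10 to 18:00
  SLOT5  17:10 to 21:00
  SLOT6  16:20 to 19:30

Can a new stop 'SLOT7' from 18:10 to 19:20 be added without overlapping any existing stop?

SLOT3: ends 11:20 at or before SLOT7 starts 18:10 → clear.
SLOT1: ends 10:50 at or before SLOT7 starts 18:10 → clear.
SLOT2: ends 13:20 at or before SLOT7 starts 18:10 → clear.
SLOT4: ends 18:00 at or before SLOT7 starts 18:10 → clear.
SLOT6: starts 16:20 before SLOT7 ends 19:20, and ends 19:30 after SLOT7 starts 18:10 → overlap.
SLOT5: starts 17:10 before SLOT7 ends 19:20, and ends 21:00 after SLOT7 starts 18:10 → overlap.
SLOT7 overlaps SLOT5, SLOT6.

No — it overlaps SLOT5, SLOT6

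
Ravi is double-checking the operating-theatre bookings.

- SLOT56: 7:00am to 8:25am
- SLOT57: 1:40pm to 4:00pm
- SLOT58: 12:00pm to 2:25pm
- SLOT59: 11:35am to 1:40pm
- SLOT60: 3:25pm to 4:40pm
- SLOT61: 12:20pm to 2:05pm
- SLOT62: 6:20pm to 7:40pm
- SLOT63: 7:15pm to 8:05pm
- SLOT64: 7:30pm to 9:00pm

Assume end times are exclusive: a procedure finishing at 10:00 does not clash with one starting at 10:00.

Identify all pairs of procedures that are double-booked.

Check each pair: they overlap iff neither finishes before the other starts.
Sorted by start: SLOT56, SLOT59, SLOT58, SLOT61, SLOT57, SLOT60, SLOT62, SLOT63, SLOT64.
SLOT59 starts after SLOT56 ends, so SLOT56 has no further overlaps.
SLOT58 starts before SLOT59 ends → SLOT59 and SLOT58 overlap.
SLOT61 starts before SLOT59 ends → SLOT59 and SLOT61 overlap.
SLOT57 starts exactly when SLOT59 ends (back-to-back, no overlap), so SLOT59 has no further overlaps.
SLOT61 starts before SLOT58 ends → SLOT58 and SLOT61 overlap.
SLOT57 starts before SLOT58 ends → SLOT58 and SLOT57 overlap.
SLOT60 starts after SLOT58 ends, so SLOT58 has no further overlaps.
SLOT57 starts before SLOT61 ends → SLOT61 and SLOT57 overlap.
SLOT60 starts after SLOT61 ends, so SLOT61 has no further overlaps.
SLOT60 starts before SLOT57 ends → SLOT57 and SLOT60 overlap.
SLOT62 starts after SLOT57 ends, so SLOT57 has no further overlaps.
SLOT62 starts after SLOT60 ends, so SLOT60 has no further overlaps.
SLOT63 starts before SLOT62 ends → SLOT62 and SLOT63 overlap.
SLOT64 starts before SLOT62 ends → SLOT62 and SLOT64 overlap.
SLOT64 starts before SLOT63 ends → SLOT63 and SLOT64 overlap.

SLOT57 & SLOT58, SLOT57 & SLOT60, SLOT57 & SLOT61, SLOT58 & SLOT59, SLOT58 & SLOT61, SLOT59 & SLOT61, SLOT62 & SLOT63, SLOT62 & SLOT64, SLOT63 & SLOT64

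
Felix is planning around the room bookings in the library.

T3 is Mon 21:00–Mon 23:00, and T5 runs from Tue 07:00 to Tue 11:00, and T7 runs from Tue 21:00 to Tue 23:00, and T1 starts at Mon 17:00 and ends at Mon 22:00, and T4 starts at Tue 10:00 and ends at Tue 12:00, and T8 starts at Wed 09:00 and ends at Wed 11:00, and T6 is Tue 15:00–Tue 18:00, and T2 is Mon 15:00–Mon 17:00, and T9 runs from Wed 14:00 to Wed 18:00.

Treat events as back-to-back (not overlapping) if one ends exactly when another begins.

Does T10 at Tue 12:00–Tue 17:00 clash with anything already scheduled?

Yes — it overlaps T6

T2: ends Mon 17:00 at or before T10 starts Tue 12:00 → clear.
T1: ends Mon 22:00 at or before T10 starts Tue 12:00 → clear.
T3: ends Mon 23:00 at or before T10 starts Tue 12:00 → clear.
T5: ends Tue 11:00 at or before T10 starts Tue 12:00 → clear.
T4: ends Tue 12:00 at or before T10 starts Tue 12:00 → clear.
T6: starts Tue 15:00 before T10 ends Tue 17:00, and ends Tue 18:00 after T10 starts Tue 12:00 → overlap.
T7: starts Tue 21:00 at or after T10 ends Tue 17:00 → clear.
T8: starts Wed 09:00 at or after T10 ends Tue 17:00 → clear.
T9: starts Wed 14:00 at or after T10 ends Tue 17:00 → clear.
T10 overlaps T6.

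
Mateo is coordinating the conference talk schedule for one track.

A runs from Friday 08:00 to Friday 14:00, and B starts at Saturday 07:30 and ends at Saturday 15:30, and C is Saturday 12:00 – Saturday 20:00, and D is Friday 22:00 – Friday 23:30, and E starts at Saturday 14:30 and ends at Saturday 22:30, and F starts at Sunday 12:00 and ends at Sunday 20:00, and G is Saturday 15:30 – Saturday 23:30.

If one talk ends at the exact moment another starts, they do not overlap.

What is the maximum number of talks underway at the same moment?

3

Sweep the timeline, counting +1 at each start and −1 at each end (ends before starts at a tie):
Friday 08:00 start A → 1
Friday 14:00 end A → 0
Friday 22:00 start D → 1
Friday 23:30 end D → 0
Saturday 07:30 start B → 1
Saturday 12:00 start C → 2
Saturday 14:30 start E → 3
Saturday 15:30 end B → 2
Saturday 15:30 start G → 3
Saturday 20:00 end C → 2
Saturday 22:30 end E → 1
Saturday 23:30 end G → 0
Sunday 12:00 start F → 1
Sunday 20:00 end F → 0
Peak is 3, at Saturday 14:30 (B, C, E).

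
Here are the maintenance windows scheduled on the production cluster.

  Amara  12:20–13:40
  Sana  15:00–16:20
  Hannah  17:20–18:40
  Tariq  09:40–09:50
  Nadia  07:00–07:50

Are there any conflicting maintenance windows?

No

Sorted by start: Nadia, Tariq, Amara, Sana, Hannah.
Tariq starts after Nadia ends; Nadia is clear from here.
Amara starts after Tariq ends; Tariq is clear from here.
Sana starts after Amara ends; Amara is clear from here.
Hannah starts after Sana ends.
Every pair is clear; the schedule has no overlaps.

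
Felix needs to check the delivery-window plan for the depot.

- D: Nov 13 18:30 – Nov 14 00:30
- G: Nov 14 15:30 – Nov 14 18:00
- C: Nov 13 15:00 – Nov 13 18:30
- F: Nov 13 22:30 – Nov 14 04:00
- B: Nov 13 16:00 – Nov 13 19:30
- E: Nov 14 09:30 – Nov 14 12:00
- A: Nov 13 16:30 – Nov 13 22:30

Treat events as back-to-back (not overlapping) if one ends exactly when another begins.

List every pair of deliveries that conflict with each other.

A & B, A & C, A & D, B & C, B & D, D & F

Sorted by start: C, B, A, D, F, E, G.
B starts before C ends → C and B overlap.
A starts before C ends → C and A overlap.
D starts exactly when C ends (back-to-back, no overlap) — done with C.
A starts before B ends → B and A overlap.
D starts before B ends → B and D overlap.
F starts after B ends — done with B.
D starts before A ends → A and D overlap.
F starts exactly when A ends (back-to-back, no overlap) — done with A.
F starts before D ends → D and F overlap.
E starts after D ends — done with D.
E starts after F ends — done with F.
G starts after E ends.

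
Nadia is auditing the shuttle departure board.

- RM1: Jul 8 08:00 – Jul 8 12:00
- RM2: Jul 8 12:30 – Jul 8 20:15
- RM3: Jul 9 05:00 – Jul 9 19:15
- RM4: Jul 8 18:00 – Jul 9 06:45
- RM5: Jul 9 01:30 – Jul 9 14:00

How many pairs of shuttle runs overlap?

Two intervals overlap when each starts before the other ends.
Sorted by start: RM1, RM2, RM4, RM5, RM3.
RM2 starts after RM1 ends — done with RM1.
RM4 starts before RM2 ends → RM2 and RM4 overlap.
RM5 starts after RM2 ends — done with RM2.
RM5 starts before RM4 ends → RM4 and RM5 overlap.
RM3 starts before RM4 ends → RM4 and RM3 overlap.
RM3 starts before RM5 ends → RM5 and RM3 overlap.
Overlapping pairs: RM2 & RM4, RM3 & RM4, RM3 & RM5, RM4 & RM5 — 4 in total.

4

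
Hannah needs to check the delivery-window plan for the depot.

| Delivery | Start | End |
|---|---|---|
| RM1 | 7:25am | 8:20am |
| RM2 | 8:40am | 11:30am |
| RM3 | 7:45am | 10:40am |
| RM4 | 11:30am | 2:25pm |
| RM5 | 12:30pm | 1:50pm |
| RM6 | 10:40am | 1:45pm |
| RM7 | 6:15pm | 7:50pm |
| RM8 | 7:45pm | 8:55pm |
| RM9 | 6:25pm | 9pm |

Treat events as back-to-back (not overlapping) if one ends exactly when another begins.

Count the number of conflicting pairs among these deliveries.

9

Sorted by start: RM1, RM3, RM2, RM6, RM4, RM5, RM7, RM9, RM8.
RM3 starts before RM1 ends → RM1 and RM3 overlap.
RM2 starts after RM1 ends, so RM1 has no further overlaps.
RM2 starts before RM3 ends → RM3 and RM2 overlap.
RM6 starts exactly when RM3 ends (back-to-back, no overlap), so RM3 has no further overlaps.
RM6 starts before RM2 ends → RM2 and RM6 overlap.
RM4 starts exactly when RM2 ends (back-to-back, no overlap), so RM2 has no further overlaps.
RM4 starts before RM6 ends → RM6 and RM4 overlap.
RM5 starts before RM6 ends → RM6 and RM5 overlap.
RM7 starts after RM6 ends, so RM6 has no further overlaps.
RM5 starts before RM4 ends → RM4 and RM5 overlap.
RM7 starts after RM4 ends, so RM4 has no further overlaps.
RM7 starts after RM5 ends, so RM5 has no further overlaps.
RM9 starts before RM7 ends → RM7 and RM9 overlap.
RM8 starts before RM7 ends → RM7 and RM8 overlap.
RM8 starts before RM9 ends → RM9 and RM8 overlap.
Overlapping pairs: RM1 & RM3, RM2 & RM3, RM2 & RM6, RM4 & RM5, RM4 & RM6, RM5 & RM6, RM7 & RM8, RM7 & RM9, RM8 & RM9 — 9 in total.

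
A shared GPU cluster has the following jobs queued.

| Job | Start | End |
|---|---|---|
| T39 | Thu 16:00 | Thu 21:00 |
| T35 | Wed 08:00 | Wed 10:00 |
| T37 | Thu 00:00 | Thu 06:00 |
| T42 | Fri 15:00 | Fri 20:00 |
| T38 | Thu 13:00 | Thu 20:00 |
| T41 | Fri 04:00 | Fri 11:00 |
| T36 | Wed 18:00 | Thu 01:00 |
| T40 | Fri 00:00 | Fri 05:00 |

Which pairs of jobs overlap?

T36 & T37, T38 & T39, T40 & T41

Sorted by start: T35, T36, T37, T38, T39, T40, T41, T42.
T36 starts after T35 ends; T35 is clear from here.
T37 starts before T36 ends → T36 and T37 overlap.
T38 starts after T36 ends; T36 is clear from here.
T38 starts after T37 ends; T37 is clear from here.
T39 starts before T38 ends → T38 and T39 overlap.
T40 starts after T38 ends; T38 is clear from here.
T40 starts after T39 ends; T39 is clear from here.
T41 starts before T40 ends → T40 and T41 overlap.
T42 starts after T40 ends.
T42 starts after T41 ends.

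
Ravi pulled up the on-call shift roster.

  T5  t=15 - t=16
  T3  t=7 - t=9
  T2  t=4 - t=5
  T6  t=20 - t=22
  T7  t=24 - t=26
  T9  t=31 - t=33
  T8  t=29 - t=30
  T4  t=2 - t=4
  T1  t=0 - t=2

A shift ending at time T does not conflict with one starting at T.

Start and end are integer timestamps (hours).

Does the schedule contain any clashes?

No

Check each pair: they overlap iff neither finishes before the other starts.
Sorted by start: T1, T4, T2, T3, T5, T6, T7, T8, T9.
T4 starts exactly when T1 ends (back-to-back, no overlap), so nothing later overlaps T1 either.
T2 starts exactly when T4 ends (back-to-back, no overlap), so nothing later overlaps T4 either.
T3 starts after T2 ends, so nothing later overlaps T2 either.
T5 starts after T3 ends, so nothing later overlaps T3 either.
T6 starts after T5 ends, so nothing later overlaps T5 either.
T7 starts after T6 ends, so nothing later overlaps T6 either.
T8 starts after T7 ends, so nothing later overlaps T7 either.
T9 starts after T8 ends.
Every pair is clear; the schedule has no overlaps.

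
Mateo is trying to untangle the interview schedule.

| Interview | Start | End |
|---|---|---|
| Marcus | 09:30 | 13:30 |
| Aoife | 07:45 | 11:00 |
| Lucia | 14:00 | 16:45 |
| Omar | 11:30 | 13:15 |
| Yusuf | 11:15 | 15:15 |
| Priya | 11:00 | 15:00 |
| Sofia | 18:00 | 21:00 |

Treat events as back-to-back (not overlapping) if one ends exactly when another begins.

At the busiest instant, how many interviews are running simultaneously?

Walk through starts and ends in time order (an end at T is processed before a start at T):
07:45 start Aoife → 1
09:30 start Marcus → 2
11:00 end Aoife → 1
11:00 start Priya → 2
11:15 start Yusuf → 3
11:30 start Omar → 4
13:15 end Omar → 3
13:30 end Marcus → 2
14:00 start Lucia → 3
15:00 end Priya → 2
15:15 end Yusuf → 1
16:45 end Lucia → 0
18:00 start Sofia → 1
21:00 end Sofia → 0
Peak is 4, at 11:30 (Marcus, Omar, Priya, Yusuf).

4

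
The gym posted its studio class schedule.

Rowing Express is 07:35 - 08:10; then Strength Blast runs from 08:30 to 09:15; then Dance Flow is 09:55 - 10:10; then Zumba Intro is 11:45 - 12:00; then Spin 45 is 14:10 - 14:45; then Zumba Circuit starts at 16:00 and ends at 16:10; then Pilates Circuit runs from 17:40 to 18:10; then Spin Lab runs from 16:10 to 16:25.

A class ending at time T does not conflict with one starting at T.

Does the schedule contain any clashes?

Two intervals overlap when each starts before the other ends.
Sorted by start: Rowing Express, Strength Blast, Dance Flow, Zumba Intro, Spin 45, Zumba Circuit, Spin Lab, Pilates Circuit.
Strength Blast starts after Rowing Express ends, so Rowing Express has no further overlaps.
Dance Flow starts after Strength Blast ends, so Strength Blast has no further overlaps.
Zumba Intro starts after Dance Flow ends, so Dance Flow has no further overlaps.
Spin 45 starts after Zumba Intro ends, so Zumba Intro has no further overlaps.
Zumba Circuit starts after Spin 45 ends, so Spin 45 has no further overlaps.
Spin Lab starts exactly when Zumba Circuit ends (back-to-back, no overlap), so Zumba Circuit has no further overlaps.
Pilates Circuit starts after Spin Lab ends.
Every pair is clear; the schedule has no overlaps.

No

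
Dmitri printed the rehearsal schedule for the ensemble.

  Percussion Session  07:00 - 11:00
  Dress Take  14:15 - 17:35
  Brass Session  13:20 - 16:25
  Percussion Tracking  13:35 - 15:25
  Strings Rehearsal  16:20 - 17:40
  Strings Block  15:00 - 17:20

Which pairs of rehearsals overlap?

Sorted by start: Percussion Session, Brass Session, Percussion Tracking, Dress Take, Strings Block, Strings Rehearsal.
Brass Session starts after Percussion Session ends, so nothing later overlaps Percussion Session either.
Percussion Tracking starts before Brass Session ends → Brass Session and Percussion Tracking overlap.
Dress Take starts before Brass Session ends → Brass Session and Dress Take overlap.
Strings Block starts before Brass Session ends → Brass Session and Strings Block overlap.
Strings Rehearsal starts before Brass Session ends → Brass Session and Strings Rehearsal overlap.
Dress Take starts before Percussion Tracking ends → Percussion Tracking and Dress Take overlap.
Strings Block starts before Percussion Tracking ends → Percussion Tracking and Strings Block overlap.
Strings Rehearsal starts after Percussion Tracking ends.
Strings Block starts before Dress Take ends → Dress Take and Strings Block overlap.
Strings Rehearsal starts before Dress Take ends → Dress Take and Strings Rehearsal overlap.
Strings Rehearsal starts before Strings Block ends → Strings Block and Strings Rehearsal overlap.

Brass Session & Dress Take, Brass Session & Percussion Tracking, Brass Session & Strings Block, Brass Session & Strings Rehearsal, Dress Take & Percussion Tracking, Dress Take & Strings Block, Dress Take & Strings Rehearsal, Percussion Tracking & Strings Block, Strings Block & Strings Rehearsal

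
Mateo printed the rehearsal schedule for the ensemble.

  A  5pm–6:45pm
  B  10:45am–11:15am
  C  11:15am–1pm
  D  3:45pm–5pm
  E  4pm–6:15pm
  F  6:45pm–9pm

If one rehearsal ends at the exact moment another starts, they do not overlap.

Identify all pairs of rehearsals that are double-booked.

A & E, D & E

Sorted by start: B, C, D, E, A, F.
C starts exactly when B ends (back-to-back, no overlap) — done with B.
D starts after C ends — done with C.
E starts before D ends → D and E overlap.
A starts exactly when D ends (back-to-back, no overlap) — done with D.
A starts before E ends → E and A overlap.
F starts after E ends.
F starts exactly when A ends (back-to-back, no overlap).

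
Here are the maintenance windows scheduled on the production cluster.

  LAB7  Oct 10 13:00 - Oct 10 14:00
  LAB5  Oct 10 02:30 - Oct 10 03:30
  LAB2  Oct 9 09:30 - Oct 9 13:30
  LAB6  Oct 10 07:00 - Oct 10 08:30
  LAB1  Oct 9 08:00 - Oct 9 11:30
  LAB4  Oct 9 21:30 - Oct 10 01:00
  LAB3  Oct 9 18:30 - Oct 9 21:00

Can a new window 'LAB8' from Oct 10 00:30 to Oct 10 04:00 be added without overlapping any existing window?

No — it overlaps LAB4, LAB5

LAB1: ends Oct 9 11:30 at or before LAB8 starts Oct 10 00:30 → clear.
LAB2: ends Oct 9 13:30 at or before LAB8 starts Oct 10 00:30 → clear.
LAB3: ends Oct 9 21:00 at or before LAB8 starts Oct 10 00:30 → clear.
LAB4: starts Oct 9 21:30 before LAB8 ends Oct 10 04:00, and ends Oct 10 01:00 after LAB8 starts Oct 10 00:30 → overlap.
LAB5: starts Oct 10 02:30 before LAB8 ends Oct 10 04:00, and ends Oct 10 03:30 after LAB8 starts Oct 10 00:30 → overlap.
LAB6: starts Oct 10 07:00 at or after LAB8 ends Oct 10 04:00 → clear.
LAB7: starts Oct 10 13:00 at or after LAB8 ends Oct 10 04:00 → clear.
LAB8 overlaps LAB4, LAB5.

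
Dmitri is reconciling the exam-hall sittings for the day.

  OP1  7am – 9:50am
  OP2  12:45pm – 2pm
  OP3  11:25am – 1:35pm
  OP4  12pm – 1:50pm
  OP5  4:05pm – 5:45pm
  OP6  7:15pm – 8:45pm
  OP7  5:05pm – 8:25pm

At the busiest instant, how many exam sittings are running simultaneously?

Sweep the timeline, counting +1 at each start and −1 at each end (ends before starts at a tie):
7am start OP1 → 1
9:50am end OP1 → 0
11:25am start OP3 → 1
12pm start OP4 → 2
12:45pm start OP2 → 3
1:35pm end OP3 → 2
1:50pm end OP4 → 1
2pm end OP2 → 0
4:05pm start OP5 → 1
5:05pm start OP7 → 2
5:45pm end OP5 → 1
7:15pm start OP6 → 2
8:25pm end OP7 → 1
8:45pm end OP6 → 0
Peak is 3, at 12:45pm (OP2, OP3, OP4).

3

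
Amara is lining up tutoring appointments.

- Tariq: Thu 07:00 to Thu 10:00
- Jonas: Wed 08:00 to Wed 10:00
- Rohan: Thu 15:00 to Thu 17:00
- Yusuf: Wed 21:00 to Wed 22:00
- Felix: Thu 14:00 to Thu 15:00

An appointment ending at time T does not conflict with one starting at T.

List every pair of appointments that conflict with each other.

no conflicts

Sorted by start: Jonas, Yusuf, Tariq, Felix, Rohan.
Yusuf starts after Jonas ends; Jonas is clear from here.
Tariq starts after Yusuf ends; Yusuf is clear from here.
Felix starts after Tariq ends; Tariq is clear from here.
Rohan starts exactly when Felix ends (back-to-back, no overlap).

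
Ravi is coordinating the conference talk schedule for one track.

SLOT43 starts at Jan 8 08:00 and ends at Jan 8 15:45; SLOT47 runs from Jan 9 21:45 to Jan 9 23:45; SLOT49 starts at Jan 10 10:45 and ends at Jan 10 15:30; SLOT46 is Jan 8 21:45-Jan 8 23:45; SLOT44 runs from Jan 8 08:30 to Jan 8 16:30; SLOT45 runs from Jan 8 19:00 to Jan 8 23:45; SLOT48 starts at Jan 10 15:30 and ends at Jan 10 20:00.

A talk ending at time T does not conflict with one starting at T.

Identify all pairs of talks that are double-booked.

Sorted by start: SLOT43, SLOT44, SLOT45, SLOT46, SLOT47, SLOT49, SLOT48.
SLOT44 starts before SLOT43 ends → SLOT43 and SLOT44 overlap.
SLOT45 starts after SLOT43 ends; SLOT43 is clear from here.
SLOT45 starts after SLOT44 ends; SLOT44 is clear from here.
SLOT46 starts before SLOT45 ends → SLOT45 and SLOT46 overlap.
SLOT47 starts after SLOT45 ends; SLOT45 is clear from here.
SLOT47 starts after SLOT46 ends; SLOT46 is clear from here.
SLOT49 starts after SLOT47 ends; SLOT47 is clear from here.
SLOT48 starts exactly when SLOT49 ends (back-to-back, no overlap).

SLOT43 & SLOT44, SLOT45 & SLOT46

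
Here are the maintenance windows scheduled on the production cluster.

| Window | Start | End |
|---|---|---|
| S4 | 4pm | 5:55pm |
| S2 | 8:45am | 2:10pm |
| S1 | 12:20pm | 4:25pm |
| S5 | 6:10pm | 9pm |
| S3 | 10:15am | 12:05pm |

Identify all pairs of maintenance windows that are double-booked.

Sorted by start: S2, S3, S1, S4, S5.
S3 starts before S2 ends → S2 and S3 overlap.
S1 starts before S2 ends → S2 and S1 overlap.
S4 starts after S2 ends, so nothing later overlaps S2 either.
S1 starts after S3 ends, so nothing later overlaps S3 either.
S4 starts before S1 ends → S1 and S4 overlap.
S5 starts after S1 ends.
S5 starts after S4 ends.

S1 & S2, S1 & S4, S2 & S3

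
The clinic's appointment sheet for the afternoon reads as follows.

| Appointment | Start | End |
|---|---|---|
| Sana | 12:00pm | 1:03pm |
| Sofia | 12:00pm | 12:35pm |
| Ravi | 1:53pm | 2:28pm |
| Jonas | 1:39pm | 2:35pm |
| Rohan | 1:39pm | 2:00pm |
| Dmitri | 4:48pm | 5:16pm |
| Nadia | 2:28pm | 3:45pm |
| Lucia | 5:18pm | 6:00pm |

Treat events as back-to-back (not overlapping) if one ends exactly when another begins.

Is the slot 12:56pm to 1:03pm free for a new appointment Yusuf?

Sana: starts 12:00pm before Yusuf ends 1:03pm, and ends 1:03pm after Yusuf starts 12:56pm → overlap.
Sofia: ends 12:35pm at or before Yusuf starts 12:56pm → clear.
Jonas: starts 1:39pm at or after Yusuf ends 1:03pm → clear.
Rohan: starts 1:39pm at or after Yusuf ends 1:03pm → clear.
Ravi: starts 1:53pm at or after Yusuf ends 1:03pm → clear.
Nadia: starts 2:28pm at or after Yusuf ends 1:03pm → clear.
Dmitri: starts 4:48pm at or after Yusuf ends 1:03pm → clear.
Lucia: starts 5:18pm at or after Yusuf ends 1:03pm → clear.
Yusuf overlaps Sana.

No — it overlaps Sana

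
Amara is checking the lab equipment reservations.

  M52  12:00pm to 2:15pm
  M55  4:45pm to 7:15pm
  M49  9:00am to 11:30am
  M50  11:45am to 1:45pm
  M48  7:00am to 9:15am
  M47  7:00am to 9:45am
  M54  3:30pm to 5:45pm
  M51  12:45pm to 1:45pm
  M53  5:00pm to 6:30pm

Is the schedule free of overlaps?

Sorted by start: M47, M48, M49, M50, M52, M51, M54, M55, M53.
M48 starts before M47 ends → M47 and M48 overlap.
That's a conflict, so the schedule is not conflict-free.

No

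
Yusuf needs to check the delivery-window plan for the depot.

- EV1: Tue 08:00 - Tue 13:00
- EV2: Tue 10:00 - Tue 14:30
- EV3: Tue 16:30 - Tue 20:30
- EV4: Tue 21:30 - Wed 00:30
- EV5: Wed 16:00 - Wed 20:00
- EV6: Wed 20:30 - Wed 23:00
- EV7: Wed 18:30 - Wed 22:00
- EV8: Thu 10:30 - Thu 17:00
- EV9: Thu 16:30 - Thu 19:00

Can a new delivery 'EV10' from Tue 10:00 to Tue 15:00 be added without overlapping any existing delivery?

EV1: starts Tue 08:00 before EV10 ends Tue 15:00, and ends Tue 13:00 after EV10 starts Tue 10:00 → overlap.
EV2: starts Tue 10:00 before EV10 ends Tue 15:00, and ends Tue 14:30 after EV10 starts Tue 10:00 → overlap.
EV3: starts Tue 16:30 at or after EV10 ends Tue 15:00 → clear.
EV4: starts Tue 21:30 at or after EV10 ends Tue 15:00 → clear.
EV5: starts Wed 16:00 at or after EV10 ends Tue 15:00 → clear.
EV7: starts Wed 18:30 at or after EV10 ends Tue 15:00 → clear.
EV6: starts Wed 20:30 at or after EV10 ends Tue 15:00 → clear.
EV8: starts Thu 10:30 at or after EV10 ends Tue 15:00 → clear.
EV9: starts Thu 16:30 at or after EV10 ends Tue 15:00 → clear.
EV10 overlaps EV1, EV2.

No — it overlaps EV1, EV2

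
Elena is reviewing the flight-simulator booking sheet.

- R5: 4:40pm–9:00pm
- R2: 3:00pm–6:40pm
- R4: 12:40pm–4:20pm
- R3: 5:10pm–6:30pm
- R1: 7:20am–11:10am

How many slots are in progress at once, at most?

3

Sweep the timeline, counting +1 at each start and −1 at each end (ends before starts at a tie):
7:20am start R1 → 1
11:10am end R1 → 0
12:40pm start R4 → 1
3:00pm start R2 → 2
4:20pm end R4 → 1
4:40pm start R5 → 2
5:10pm start R3 → 3
6:30pm end R3 → 2
6:40pm end R2 → 1
9:00pm end R5 → 0
Peak is 3, at 5:10pm (R2, R3, R5).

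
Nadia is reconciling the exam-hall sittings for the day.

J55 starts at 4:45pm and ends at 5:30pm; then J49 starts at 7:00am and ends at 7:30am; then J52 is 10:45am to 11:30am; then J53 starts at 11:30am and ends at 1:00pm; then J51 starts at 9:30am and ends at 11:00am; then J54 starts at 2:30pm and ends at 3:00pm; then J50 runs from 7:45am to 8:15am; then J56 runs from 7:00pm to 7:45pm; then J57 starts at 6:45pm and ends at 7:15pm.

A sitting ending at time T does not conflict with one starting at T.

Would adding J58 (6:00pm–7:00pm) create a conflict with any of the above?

J49: ends 7:30am at or before J58 starts 6:00pm → clear.
J50: ends 8:15am at or before J58 starts 6:00pm → clear.
J51: ends 11:00am at or before J58 starts 6:00pm → clear.
J52: ends 11:30am at or before J58 starts 6:00pm → clear.
J53: ends 1:00pm at or before J58 starts 6:00pm → clear.
J54: ends 3:00pm at or before J58 starts 6:00pm → clear.
J55: ends 5:30pm at or before J58 starts 6:00pm → clear.
J57: starts 6:45pm before J58 ends 7:00pm, and ends 7:15pm after J58 starts 6:00pm → overlap.
J56: starts 7:00pm at or after J58 ends 7:00pm → clear.
J58 overlaps J57.

Yes — it overlaps J57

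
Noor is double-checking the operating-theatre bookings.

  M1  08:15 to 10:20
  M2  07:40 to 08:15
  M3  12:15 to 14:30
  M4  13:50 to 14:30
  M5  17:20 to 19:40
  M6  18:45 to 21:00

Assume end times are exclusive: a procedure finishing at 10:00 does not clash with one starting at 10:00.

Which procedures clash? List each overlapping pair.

M3 & M4, M5 & M6

Sorted by start: M2, M1, M3, M4, M5, M6.
M1 starts exactly when M2 ends (back-to-back, no overlap), so M2 has no further overlaps.
M3 starts after M1 ends, so M1 has no further overlaps.
M4 starts before M3 ends → M3 and M4 overlap.
M5 starts after M3 ends, so M3 has no further overlaps.
M5 starts after M4 ends, so M4 has no further overlaps.
M6 starts before M5 ends → M5 and M6 overlap.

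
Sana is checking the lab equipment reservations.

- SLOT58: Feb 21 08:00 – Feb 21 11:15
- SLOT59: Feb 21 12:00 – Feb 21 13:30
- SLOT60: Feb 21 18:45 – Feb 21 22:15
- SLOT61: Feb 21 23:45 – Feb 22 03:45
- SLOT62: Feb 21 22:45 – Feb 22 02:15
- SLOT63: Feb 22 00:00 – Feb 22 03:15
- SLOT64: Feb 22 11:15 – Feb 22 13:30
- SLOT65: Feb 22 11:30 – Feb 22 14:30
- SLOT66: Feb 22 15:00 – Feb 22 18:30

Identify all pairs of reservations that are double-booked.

Sorted by start: SLOT58, SLOT59, SLOT60, SLOT62, SLOT61, SLOT63, SLOT64, SLOT65, SLOT66.
SLOT59 starts after SLOT58 ends; SLOT58 is clear from here.
SLOT60 starts after SLOT59 ends; SLOT59 is clear from here.
SLOT62 starts after SLOT60 ends; SLOT60 is clear from here.
SLOT61 starts before SLOT62 ends → SLOT62 and SLOT61 overlap.
SLOT63 starts before SLOT62 ends → SLOT62 and SLOT63 overlap.
SLOT64 starts after SLOT62 ends; SLOT62 is clear from here.
SLOT63 starts before SLOT61 ends → SLOT61 and SLOT63 overlap.
SLOT64 starts after SLOT61 ends; SLOT61 is clear from here.
SLOT64 starts after SLOT63 ends; SLOT63 is clear from here.
SLOT65 starts before SLOT64 ends → SLOT64 and SLOT65 overlap.
SLOT66 starts after SLOT64 ends.
SLOT66 starts after SLOT65 ends.

SLOT61 & SLOT62, SLOT61 & SLOT63, SLOT62 & SLOT63, SLOT64 & SLOT65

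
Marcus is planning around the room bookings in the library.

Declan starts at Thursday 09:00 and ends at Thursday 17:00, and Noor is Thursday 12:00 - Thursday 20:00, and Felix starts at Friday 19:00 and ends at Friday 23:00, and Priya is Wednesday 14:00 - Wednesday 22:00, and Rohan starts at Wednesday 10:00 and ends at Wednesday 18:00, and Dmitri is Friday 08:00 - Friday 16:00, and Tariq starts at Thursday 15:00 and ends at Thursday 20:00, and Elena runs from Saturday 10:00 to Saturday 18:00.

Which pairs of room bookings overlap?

Sorted by start: Rohan, Priya, Declan, Noor, Tariq, Dmitri, Felix, Elena.
Priya starts before Rohan ends → Rohan and Priya overlap.
Declan starts after Rohan ends, so nothing later overlaps Rohan either.
Declan starts after Priya ends, so nothing later overlaps Priya either.
Noor starts before Declan ends → Declan and Noor overlap.
Tariq starts before Declan ends → Declan and Tariq overlap.
Dmitri starts after Declan ends, so nothing later overlaps Declan either.
Tariq starts before Noor ends → Noor and Tariq overlap.
Dmitri starts after Noor ends, so nothing later overlaps Noor either.
Dmitri starts after Tariq ends, so nothing later overlaps Tariq either.
Felix starts after Dmitri ends, so nothing later overlaps Dmitri either.
Elena starts after Felix ends.

Declan & Noor, Declan & Tariq, Noor & Tariq, Priya & Rohan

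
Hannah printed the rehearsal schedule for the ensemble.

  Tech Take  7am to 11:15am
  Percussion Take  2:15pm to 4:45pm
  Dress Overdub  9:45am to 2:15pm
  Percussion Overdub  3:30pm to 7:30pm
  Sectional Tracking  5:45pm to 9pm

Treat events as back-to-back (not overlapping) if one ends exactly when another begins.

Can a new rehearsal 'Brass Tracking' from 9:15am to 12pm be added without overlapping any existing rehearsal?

Tech Take: starts 7am before Brass Tracking ends 12pm, and ends 11:15am after Brass Tracking starts 9:15am → overlap.
Dress Overdub: starts 9:45am before Brass Tracking ends 12pm, and ends 2:15pm after Brass Tracking starts 9:15am → overlap.
Percussion Take: starts 2:15pm at or after Brass Tracking ends 12pm → clear.
Percussion Overdub: starts 3:30pm at or after Brass Tracking ends 12pm → clear.
Sectional Tracking: starts 5:45pm at or after Brass Tracking ends 12pm → clear.
Brass Tracking overlaps Tech Take, Dress Overdub.

No — it overlaps Dress Overdub, Tech Take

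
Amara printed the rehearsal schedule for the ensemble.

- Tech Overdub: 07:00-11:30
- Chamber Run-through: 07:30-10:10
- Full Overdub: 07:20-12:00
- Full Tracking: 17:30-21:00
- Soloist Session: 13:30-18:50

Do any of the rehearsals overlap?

Two intervals overlap when each starts before the other ends.
Sorted by start: Tech Overdub, Full Overdub, Chamber Run-through, Soloist Session, Full Tracking.
Full Overdub starts before Tech Overdub ends → Tech Overdub and Full Overdub overlap.
That's a conflict, so the schedule is not conflict-free.

Yes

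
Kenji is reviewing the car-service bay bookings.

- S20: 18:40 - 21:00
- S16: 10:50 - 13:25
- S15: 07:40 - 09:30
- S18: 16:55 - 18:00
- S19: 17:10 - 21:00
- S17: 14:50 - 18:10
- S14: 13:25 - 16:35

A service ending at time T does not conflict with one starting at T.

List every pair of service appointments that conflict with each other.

Sorted by start: S15, S16, S14, S17, S18, S19, S20.
S16 starts after S15 ends — done with S15.
S14 starts exactly when S16 ends (back-to-back, no overlap) — done with S16.
S17 starts before S14 ends → S14 and S17 overlap.
S18 starts after S14 ends — done with S14.
S18 starts before S17 ends → S17 and S18 overlap.
S19 starts before S17 ends → S17 and S19 overlap.
S20 starts after S17 ends.
S19 starts before S18 ends → S18 and S19 overlap.
S20 starts after S18 ends.
S20 starts before S19 ends → S19 and S20 overlap.

S14 & S17, S17 & S18, S17 & S19, S18 & S19, S19 & S20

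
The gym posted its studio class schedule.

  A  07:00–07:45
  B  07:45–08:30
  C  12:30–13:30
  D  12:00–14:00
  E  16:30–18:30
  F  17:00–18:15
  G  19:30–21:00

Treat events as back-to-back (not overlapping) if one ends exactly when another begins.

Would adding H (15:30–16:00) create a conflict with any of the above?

No — it doesn't clash with anything

A: ends 07:45 at or before H starts 15:30 → clear.
B: ends 08:30 at or before H starts 15:30 → clear.
D: ends 14:00 at or before H starts 15:30 → clear.
C: ends 13:30 at or before H starts 15:30 → clear.
E: starts 16:30 at or after H ends 16:00 → clear.
F: starts 17:00 at or after H ends 16:00 → clear.
G: starts 19:30 at or after H ends 16:00 → clear.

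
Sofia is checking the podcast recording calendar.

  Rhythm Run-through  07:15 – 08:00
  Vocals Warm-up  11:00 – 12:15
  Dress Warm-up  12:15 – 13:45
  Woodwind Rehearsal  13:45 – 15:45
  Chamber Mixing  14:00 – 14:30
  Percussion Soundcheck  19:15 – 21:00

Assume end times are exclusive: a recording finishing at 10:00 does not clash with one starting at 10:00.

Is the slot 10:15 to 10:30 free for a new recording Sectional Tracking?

Rhythm Run-through: ends 08:00 at or before Sectional Tracking starts 10:15 → clear.
Vocals Warm-up: starts 11:00 at or after Sectional Tracking ends 10:30 → clear.
Dress Warm-up: starts 12:15 at or after Sectional Tracking ends 10:30 → clear.
Woodwind Rehearsal: starts 13:45 at or after Sectional Tracking ends 10:30 → clear.
Chamber Mixing: starts 14:00 at or after Sectional Tracking ends 10:30 → clear.
Percussion Soundcheck: starts 19:15 at or after Sectional Tracking ends 10:30 → clear.

Yes — the slot is free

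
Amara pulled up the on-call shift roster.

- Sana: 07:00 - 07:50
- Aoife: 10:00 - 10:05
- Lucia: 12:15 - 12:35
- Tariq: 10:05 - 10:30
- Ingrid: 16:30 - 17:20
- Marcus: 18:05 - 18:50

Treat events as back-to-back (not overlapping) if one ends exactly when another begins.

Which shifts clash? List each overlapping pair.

none

Sorted by start: Sana, Aoife, Tariq, Lucia, Ingrid, Marcus.
Aoife starts after Sana ends, so Sana has no further overlaps.
Tariq starts exactly when Aoife ends (back-to-back, no overlap), so Aoife has no further overlaps.
Lucia starts after Tariq ends, so Tariq has no further overlaps.
Ingrid starts after Lucia ends, so Lucia has no further overlaps.
Marcus starts after Ingrid ends.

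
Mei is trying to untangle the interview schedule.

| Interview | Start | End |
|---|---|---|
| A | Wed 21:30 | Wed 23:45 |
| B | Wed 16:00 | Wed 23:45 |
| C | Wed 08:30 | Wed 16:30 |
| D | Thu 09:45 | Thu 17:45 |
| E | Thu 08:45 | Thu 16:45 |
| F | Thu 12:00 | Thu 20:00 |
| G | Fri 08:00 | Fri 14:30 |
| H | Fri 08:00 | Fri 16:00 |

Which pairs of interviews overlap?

A & B, B & C, D & E, D & F, E & F, G & H

Sorted by start: C, B, A, E, D, F, G, H.
B starts before C ends → C and B overlap.
A starts after C ends, so nothing later overlaps C either.
A starts before B ends → B and A overlap.
E starts after B ends, so nothing later overlaps B either.
E starts after A ends, so nothing later overlaps A either.
D starts before E ends → E and D overlap.
F starts before E ends → E and F overlap.
G starts after E ends, so nothing later overlaps E either.
F starts before D ends → D and F overlap.
G starts after D ends, so nothing later overlaps D either.
G starts after F ends, so nothing later overlaps F either.
H starts before G ends → G and H overlap.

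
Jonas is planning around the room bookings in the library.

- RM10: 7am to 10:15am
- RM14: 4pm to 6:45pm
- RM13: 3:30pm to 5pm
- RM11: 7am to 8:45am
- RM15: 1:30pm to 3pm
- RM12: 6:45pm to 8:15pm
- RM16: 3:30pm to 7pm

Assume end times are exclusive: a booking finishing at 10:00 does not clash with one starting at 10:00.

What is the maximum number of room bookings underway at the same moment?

3

Sort all start/end points and keep a running count:
7am start RM10 → 1
7am start RM11 → 2
8:45am end RM11 → 1
10:15am end RM10 → 0
1:30pm start RM15 → 1
3pm end RM15 → 0
3:30pm start RM13 → 1
3:30pm start RM16 → 2
4pm start RM14 → 3
5pm end RM13 → 2
6:45pm end RM14 → 1
6:45pm start RM12 → 2
7pm end RM16 → 1
8:15pm end RM12 → 0
Peak is 3, at 4pm (RM13, RM14, RM16).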